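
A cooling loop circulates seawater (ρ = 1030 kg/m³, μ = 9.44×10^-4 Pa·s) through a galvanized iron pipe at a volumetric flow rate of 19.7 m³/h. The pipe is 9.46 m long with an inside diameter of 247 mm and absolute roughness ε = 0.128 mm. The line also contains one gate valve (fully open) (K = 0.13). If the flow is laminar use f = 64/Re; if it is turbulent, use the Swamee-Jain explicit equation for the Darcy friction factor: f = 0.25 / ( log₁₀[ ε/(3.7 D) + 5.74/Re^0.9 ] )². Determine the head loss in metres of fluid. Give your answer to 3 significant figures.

h_f ≈ 7.17×10^-4 m

Q = 19.7 m³/h = 19.7/3600 = 0.005472 m³/s.
Cross-sectional area A = πD²/4 = π(0.247)²/4 = 0.04792 m²; mean velocity V = Q/A = 0.005472/0.04792 = 0.1142 m/s.
Reynolds number Re = ρVD/μ = 1030 · 0.1142 · 0.247 / 0.000944 = 3.078e+04.
Re > 4000 → turbulent. Relative roughness ε/D = 0.000128/0.247 = 0.000518. Swamee-Jain: f = 0.25/(log₁₀[0.000518/3.7 + 5.74/3.078e+04^0.9])² = 0.25/(log₁₀[0.00014 + 0.000524])² = 0.25/(-3.178)² = 0.02476.
Total minor-loss coefficient ΣK = 1·0.13 = 0.13.
ΔP = [f·L/D + ΣK]·(ρV²/2) = [0.02476·9.46/0.247 + 0.13]·(1030·0.1142²/2) = [0.9482 + 0.13]·6.717 = 7.242 Pa.
Head loss h_f = ΔP/(ρg) = 7.242/(1030·9.81) = 7.17×10^-4 m.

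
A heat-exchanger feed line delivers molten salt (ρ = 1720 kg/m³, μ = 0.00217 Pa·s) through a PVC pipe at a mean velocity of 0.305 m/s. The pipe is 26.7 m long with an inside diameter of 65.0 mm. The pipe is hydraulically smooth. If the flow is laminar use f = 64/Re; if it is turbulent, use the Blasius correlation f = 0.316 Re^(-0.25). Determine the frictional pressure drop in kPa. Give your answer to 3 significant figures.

Reynolds number Re = ρVD/μ = 1720 · 0.305 · 0.065 / 0.00217 = 1.571e+04.
Re > 4000 → turbulent. Smooth-pipe (Blasius): f = 0.316 Re^(-0.25) = 0.316/(1.571e+04)^0.25 = 0.02822.
Darcy-Weisbach: ΔP = f(L/D)(ρV²/2) = 0.02822·(26.7/0.065)·(1720·0.305²/2) = 0.02822·410.8·80 = 927.5 Pa.
ΔP = 927.5 Pa = 0.927 kPa.

ΔP ≈ 0.927 kPa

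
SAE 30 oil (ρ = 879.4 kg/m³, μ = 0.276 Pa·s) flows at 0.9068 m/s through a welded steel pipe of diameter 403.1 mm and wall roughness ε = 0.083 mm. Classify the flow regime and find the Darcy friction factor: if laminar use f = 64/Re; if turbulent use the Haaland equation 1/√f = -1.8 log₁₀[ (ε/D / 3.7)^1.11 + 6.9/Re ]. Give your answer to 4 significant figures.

Re = ρVD/μ = 879.4·0.9068·0.4031/0.276 = 1165.
Re < 2300 → laminar, so f = 64/Re = 0.05495 (roughness is irrelevant in laminar flow).

f ≈ 0.05495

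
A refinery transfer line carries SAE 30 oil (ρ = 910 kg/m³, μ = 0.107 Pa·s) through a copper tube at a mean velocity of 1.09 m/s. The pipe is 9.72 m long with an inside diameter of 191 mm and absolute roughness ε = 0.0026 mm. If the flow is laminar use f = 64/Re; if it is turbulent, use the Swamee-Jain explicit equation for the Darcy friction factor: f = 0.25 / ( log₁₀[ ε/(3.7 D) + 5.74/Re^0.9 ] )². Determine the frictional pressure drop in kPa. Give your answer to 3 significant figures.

Reynolds number Re = ρVD/μ = 910 · 1.09 · 0.191 / 0.107 = 1771.
Re < 2300 → laminar flow, so f = 64/Re = 64/1771 = 0.03615 (the turbulent correlation is not needed).
Darcy-Weisbach: ΔP = f(L/D)(ρV²/2) = 0.03615·(9.72/0.191)·(910·1.09²/2) = 0.03615·50.89·540.6 = 994.4 Pa.
ΔP = 994.4 Pa = 0.994 kPa.

ΔP ≈ 0.994 kPa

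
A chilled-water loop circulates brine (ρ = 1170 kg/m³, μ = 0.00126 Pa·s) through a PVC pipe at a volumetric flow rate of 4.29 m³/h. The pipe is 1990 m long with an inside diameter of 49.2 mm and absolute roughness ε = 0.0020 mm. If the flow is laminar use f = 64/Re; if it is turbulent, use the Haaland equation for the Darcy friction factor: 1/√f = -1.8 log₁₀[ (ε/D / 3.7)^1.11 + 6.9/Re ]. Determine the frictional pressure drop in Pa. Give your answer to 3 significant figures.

Q = 4.29 m³/h = 4.29/3600 = 0.001192 m³/s.
Cross-sectional area A = πD²/4 = π(0.0492)²/4 = 0.001901 m²; mean velocity V = Q/A = 0.001192/0.001901 = 0.6268 m/s.
Reynolds number Re = ρVD/μ = 1170 · 0.6268 · 0.0492 / 0.00126 = 2.864e+04.
Re > 4000 → turbulent. Relative roughness ε/D = 2e-06/0.0492 = 4.07e-05. Haaland: 1/√f = -1.8 log₁₀[(4.07e-05/3.7)^1.11 + 6.9/2.864e+04] = -1.8 log₁₀[3.13e-06 + 0.000241] = 6.502, so f = 0.02365.
Darcy-Weisbach: ΔP = f(L/D)(ρV²/2) = 0.02365·(1990/0.0492)·(1170·0.6268²/2) = 0.02365·4.045e+04·229.8 = 2.199e+05 Pa.

ΔP ≈ 220000 Pa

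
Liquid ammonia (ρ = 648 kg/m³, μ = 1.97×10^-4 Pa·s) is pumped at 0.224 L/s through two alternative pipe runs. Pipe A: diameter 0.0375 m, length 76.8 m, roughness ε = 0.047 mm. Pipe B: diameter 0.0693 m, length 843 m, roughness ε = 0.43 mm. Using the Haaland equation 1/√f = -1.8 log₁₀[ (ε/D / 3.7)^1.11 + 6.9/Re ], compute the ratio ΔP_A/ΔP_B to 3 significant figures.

ΔP_A/ΔP_B ≈ 1.42

Pipe A: V = Q/A = 0.000224/0.001104 = 0.2028 m/s; Re = 2.502e+04; ε/D = 0.00125; Haaland → f = 0.02701; ΔP_A = f(L/D)(ρV²/2) = 737.2 Pa.
Pipe B: V = Q/A = 0.000224/0.003772 = 0.05939 m/s; Re = 1.354e+04; ε/D = 0.0062; Haaland → f = 0.0374; ΔP_B = f(L/D)(ρV²/2) = 519.8 Pa.
ΔP_A/ΔP_B = 737.2/519.8 = 1.42.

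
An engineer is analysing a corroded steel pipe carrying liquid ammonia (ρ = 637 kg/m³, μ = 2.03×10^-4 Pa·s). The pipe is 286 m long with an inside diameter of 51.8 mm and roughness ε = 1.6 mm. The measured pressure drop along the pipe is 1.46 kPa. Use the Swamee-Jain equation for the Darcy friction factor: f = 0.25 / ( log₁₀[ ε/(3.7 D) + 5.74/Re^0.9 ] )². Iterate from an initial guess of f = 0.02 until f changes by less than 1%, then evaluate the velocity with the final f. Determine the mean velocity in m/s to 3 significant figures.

V ≈ 0.117 m/s

Rearranging Darcy-Weisbach: V = √(2·ΔP·D/(f·L·ρ)). With ε/D = 0.0016/0.0518 = 0.0309, iterate starting from f = 0.02:
  f = 0.02 → V = √(2·1460·0.0518/(0.02·286·637)) = 0.2037 m/s; Re = ρVD/μ = 3.312e+04; f → 0.05928
  f = 0.05928 → V = 0.1183 m/s; Re = 1.924e+04; f → 0.06015
  f = 0.06015 → V = 0.1175 m/s; Re = 1.91e+04; f → 0.06017
Converged (Δf/f < 1%). With the final f = 0.06017: V = √(2·1460·0.0518/(0.06017·286·637)) = 0.1175 m/s.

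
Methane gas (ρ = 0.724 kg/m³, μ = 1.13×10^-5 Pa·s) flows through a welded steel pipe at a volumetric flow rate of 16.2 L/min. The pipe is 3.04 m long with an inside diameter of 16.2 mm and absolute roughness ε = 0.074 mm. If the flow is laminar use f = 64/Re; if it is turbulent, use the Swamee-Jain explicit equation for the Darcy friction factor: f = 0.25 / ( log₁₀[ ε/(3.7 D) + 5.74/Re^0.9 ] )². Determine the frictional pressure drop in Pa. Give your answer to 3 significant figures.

Q = 16.2 L/min = 16.2/60000 = 0.00027 m³/s.
Cross-sectional area A = πD²/4 = π(0.0162)²/4 = 0.0002061 m²; mean velocity V = Q/A = 0.00027/0.0002061 = 1.31 m/s.
Reynolds number Re = ρVD/μ = 0.724 · 1.31 · 0.0162 / 1.13e-05 = 1360.
Re < 2300 → laminar flow, so f = 64/Re = 64/1360 = 0.04707 (the turbulent correlation is not needed).
Darcy-Weisbach: ΔP = f(L/D)(ρV²/2) = 0.04707·(3.04/0.0162)·(0.724·1.31²/2) = 0.04707·187.7·0.6211 = 5.487 Pa.

ΔP ≈ 5.49 Pa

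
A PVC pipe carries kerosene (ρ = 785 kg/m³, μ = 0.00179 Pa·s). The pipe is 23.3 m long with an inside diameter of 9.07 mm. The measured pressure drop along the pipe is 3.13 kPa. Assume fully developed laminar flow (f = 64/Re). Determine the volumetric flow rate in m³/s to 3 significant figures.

Q ≈ 1.25×10^-5 m³/s

For laminar flow, f = 64/Re with Re = ρVD/μ, so Darcy-Weisbach reduces to ΔP = 32μLV/D². Solving for V: V = ΔP·D²/(32μL) = 3130·(0.00907)²/(32·0.00179·23.3) = 0.1929 m/s.
Check: Re = ρVD/μ = 785·0.1929·0.00907/0.00179 = 767.4 < 2300, so the laminar assumption holds.
Q = V·A = 0.1929·(π/4·0.00907²) = 1.247e-05 m³/s = 1.25×10^-5 m³/s.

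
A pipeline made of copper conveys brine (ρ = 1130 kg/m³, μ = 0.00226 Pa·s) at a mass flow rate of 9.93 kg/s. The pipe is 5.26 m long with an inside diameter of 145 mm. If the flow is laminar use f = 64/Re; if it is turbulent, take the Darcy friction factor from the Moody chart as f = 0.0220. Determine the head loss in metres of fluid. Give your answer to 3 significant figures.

A = πD²/4 = π(0.145)²/4 = 0.01651 m²; mean velocity V = ṁ/(ρA) = 9.93/(1130 · 0.01651) = 0.5322 m/s.
Reynolds number Re = ρVD/μ = 1130 · 0.5322 · 0.145 / 0.00226 = 3.858e+04.
Re > 4000 → turbulent; use the Moody-chart value f = 0.0220.
Darcy-Weisbach: ΔP = f(L/D)(ρV²/2) = 0.022·(5.26/0.145)·(1130·0.5322²/2) = 0.022·36.28·160 = 127.7 Pa.
Head loss h_f = ΔP/(ρg) = 127.7/(1130·9.81) = 0.0115 m.

h_f ≈ 0.0115 m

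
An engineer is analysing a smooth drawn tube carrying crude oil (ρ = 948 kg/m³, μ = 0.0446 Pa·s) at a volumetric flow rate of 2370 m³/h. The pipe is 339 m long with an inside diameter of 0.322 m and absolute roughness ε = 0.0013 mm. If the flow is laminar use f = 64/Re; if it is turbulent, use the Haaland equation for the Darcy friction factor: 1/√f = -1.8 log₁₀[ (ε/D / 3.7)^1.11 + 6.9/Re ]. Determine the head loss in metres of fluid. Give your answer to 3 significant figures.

Q = 2370 m³/h = 2370/3600 = 0.6583 m³/s.
Cross-sectional area A = πD²/4 = π(0.322)²/4 = 0.08143 m²; mean velocity V = Q/A = 0.6583/0.08143 = 8.084 m/s.
Reynolds number Re = ρVD/μ = 948 · 8.084 · 0.322 / 0.0446 = 5.533e+04.
Re > 4000 → turbulent. Relative roughness ε/D = 1.3e-06/0.322 = 4.04e-06. Haaland: 1/√f = -1.8 log₁₀[(4.04e-06/3.7)^1.11 + 6.9/5.533e+04] = -1.8 log₁₀[2.41e-07 + 0.000125] = 7.026, so f = 0.02026.
Darcy-Weisbach: ΔP = f(L/D)(ρV²/2) = 0.02026·(339/0.322)·(948·8.084²/2) = 0.02026·1053·3.098e+04 = 6.607e+05 Pa.
Head loss h_f = ΔP/(ρg) = 6.607e+05/(948·9.81) = 71.0 m.

h_f ≈ 71.0 m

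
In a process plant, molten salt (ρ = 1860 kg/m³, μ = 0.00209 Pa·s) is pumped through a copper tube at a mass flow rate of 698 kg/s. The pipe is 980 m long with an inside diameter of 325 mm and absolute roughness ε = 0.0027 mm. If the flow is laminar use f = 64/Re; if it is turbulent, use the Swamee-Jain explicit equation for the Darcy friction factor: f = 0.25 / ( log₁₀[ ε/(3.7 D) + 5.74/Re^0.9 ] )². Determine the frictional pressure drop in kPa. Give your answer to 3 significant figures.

ΔP ≈ 651 kPa

A = πD²/4 = π(0.325)²/4 = 0.08296 m²; mean velocity V = ṁ/(ρA) = 698/(1860 · 0.08296) = 4.524 m/s.
Reynolds number Re = ρVD/μ = 1860 · 4.524 · 0.325 / 0.00209 = 1.308e+06.
Re > 4000 → turbulent. Relative roughness ε/D = 2.7e-06/0.325 = 8.31e-06. Swamee-Jain: f = 0.25/(log₁₀[8.31e-06/3.7 + 5.74/1.308e+06^0.9])² = 0.25/(log₁₀[2.25e-06 + 1.79e-05])² = 0.25/(-4.695)² = 0.01134.
Darcy-Weisbach: ΔP = f(L/D)(ρV²/2) = 0.01134·(980/0.325)·(1860·4.524²/2) = 0.01134·3015·1.903e+04 = 6.508e+05 Pa.
ΔP = 6.508e+05 Pa = 651 kPa.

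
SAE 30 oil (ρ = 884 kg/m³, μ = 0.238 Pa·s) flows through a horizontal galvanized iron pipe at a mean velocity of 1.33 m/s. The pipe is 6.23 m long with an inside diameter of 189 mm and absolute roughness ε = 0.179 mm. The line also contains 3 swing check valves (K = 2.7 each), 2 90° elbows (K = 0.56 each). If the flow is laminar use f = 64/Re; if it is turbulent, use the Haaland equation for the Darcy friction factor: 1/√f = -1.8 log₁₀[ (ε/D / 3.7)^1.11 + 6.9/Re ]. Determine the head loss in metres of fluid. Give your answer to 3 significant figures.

Reynolds number Re = ρVD/μ = 884 · 1.33 · 0.189 / 0.238 = 933.7.
Re < 2300 → laminar flow, so f = 64/Re = 64/933.7 = 0.06855 (the turbulent correlation is not needed).
Total minor-loss coefficient ΣK = 3·2.7 + 2·0.56 = 9.22.
ΔP = [f·L/D + ΣK]·(ρV²/2) = [0.06855·6.23/0.189 + 9.22]·(884·1.33²/2) = [2.26 + 9.22]·781.9 = 8975 Pa.
Head loss h_f = ΔP/(ρg) = 8975/(884·9.81) = 1.03 m.

h_f ≈ 1.03 m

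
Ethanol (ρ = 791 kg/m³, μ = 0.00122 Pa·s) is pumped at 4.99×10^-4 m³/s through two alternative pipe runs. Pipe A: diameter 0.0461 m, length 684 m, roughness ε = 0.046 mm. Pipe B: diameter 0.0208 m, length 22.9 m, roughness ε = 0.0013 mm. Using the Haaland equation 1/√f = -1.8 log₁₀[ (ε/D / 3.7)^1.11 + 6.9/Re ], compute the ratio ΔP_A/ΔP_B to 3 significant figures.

Pipe A: V = Q/A = 0.000499/0.001669 = 0.299 m/s; Re = 8936; ε/D = 0.000998; Haaland → f = 0.03307; ΔP_A = f(L/D)(ρV²/2) = 1.735e+04 Pa.
Pipe B: V = Q/A = 0.000499/0.0003398 = 1.469 m/s; Re = 1.98e+04; ε/D = 6.25e-05; Haaland → f = 0.02591; ΔP_B = f(L/D)(ρV²/2) = 2.433e+04 Pa.
ΔP_A/ΔP_B = 1.735e+04/2.433e+04 = 0.713.

ΔP_A/ΔP_B ≈ 0.713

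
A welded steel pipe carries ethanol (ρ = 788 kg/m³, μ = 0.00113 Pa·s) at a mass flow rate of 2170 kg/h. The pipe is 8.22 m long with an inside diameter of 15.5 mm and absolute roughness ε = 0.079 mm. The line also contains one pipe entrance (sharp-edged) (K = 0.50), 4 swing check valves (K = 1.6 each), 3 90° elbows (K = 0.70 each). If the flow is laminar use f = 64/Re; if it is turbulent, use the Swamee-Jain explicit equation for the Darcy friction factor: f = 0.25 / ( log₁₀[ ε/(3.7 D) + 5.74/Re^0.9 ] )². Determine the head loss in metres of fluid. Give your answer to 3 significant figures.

ṁ = 2170 kg/h = 2170/3600 = 0.6028 kg/s.
A = πD²/4 = π(0.0155)²/4 = 0.0001887 m²; mean velocity V = ṁ/(ρA) = 0.6028/(788 · 0.0001887) = 4.054 m/s.
Reynolds number Re = ρVD/μ = 788 · 4.054 · 0.0155 / 0.00113 = 4.382e+04.
Re > 4000 → turbulent. Relative roughness ε/D = 7.9e-05/0.0155 = 0.0051. Swamee-Jain: f = 0.25/(log₁₀[0.0051/3.7 + 5.74/4.382e+04^0.9])² = 0.25/(log₁₀[0.00138 + 0.000381])² = 0.25/(-2.755)² = 0.03294.
Total minor-loss coefficient ΣK = 1·0.5 + 4·1.6 + 3·0.7 = 9.
ΔP = [f·L/D + ΣK]·(ρV²/2) = [0.03294·8.22/0.0155 + 9]·(788·4.054²/2) = [17.47 + 9]·6475 = 1.714e+05 Pa.
Head loss h_f = ΔP/(ρg) = 1.714e+05/(788·9.81) = 22.2 m.

h_f ≈ 22.2 m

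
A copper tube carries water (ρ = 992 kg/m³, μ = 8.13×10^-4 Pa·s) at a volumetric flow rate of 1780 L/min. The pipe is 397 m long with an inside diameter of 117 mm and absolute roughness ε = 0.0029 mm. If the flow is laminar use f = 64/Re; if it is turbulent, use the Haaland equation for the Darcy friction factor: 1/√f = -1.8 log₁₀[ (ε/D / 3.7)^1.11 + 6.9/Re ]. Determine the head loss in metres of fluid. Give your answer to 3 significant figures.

h_f ≈ 18.3 m

Q = 1780 L/min = 1780/60000 = 0.02967 m³/s.
Cross-sectional area A = πD²/4 = π(0.117)²/4 = 0.01075 m²; mean velocity V = Q/A = 0.02967/0.01075 = 2.759 m/s.
Reynolds number Re = ρVD/μ = 992 · 2.759 · 0.117 / 0.000813 = 3.939e+05.
Re > 4000 → turbulent. Relative roughness ε/D = 2.9e-06/0.117 = 2.48e-05. Haaland: 1/√f = -1.8 log₁₀[(2.48e-05/3.7)^1.11 + 6.9/3.939e+05] = -1.8 log₁₀[1.81e-06 + 1.75e-05] = 8.485, so f = 0.01389.
Darcy-Weisbach: ΔP = f(L/D)(ρV²/2) = 0.01389·(397/0.117)·(992·2.759²/2) = 0.01389·3393·3777 = 1.78e+05 Pa.
Head loss h_f = ΔP/(ρg) = 1.78e+05/(992·9.81) = 18.3 m.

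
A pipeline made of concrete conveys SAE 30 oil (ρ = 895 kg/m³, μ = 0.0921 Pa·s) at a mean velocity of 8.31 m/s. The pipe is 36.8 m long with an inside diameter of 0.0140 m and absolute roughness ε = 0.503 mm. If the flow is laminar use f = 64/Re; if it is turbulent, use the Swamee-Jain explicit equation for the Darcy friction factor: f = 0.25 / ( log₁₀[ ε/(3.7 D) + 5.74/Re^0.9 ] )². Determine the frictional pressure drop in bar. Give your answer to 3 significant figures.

ΔP ≈ 46.0 bar

Reynolds number Re = ρVD/μ = 895 · 8.31 · 0.014 / 0.0921 = 1131.
Re < 2300 → laminar flow, so f = 64/Re = 64/1131 = 0.05661 (the turbulent correlation is not needed).
Darcy-Weisbach: ΔP = f(L/D)(ρV²/2) = 0.05661·(36.8/0.014)·(895·8.31²/2) = 0.05661·2629·3.09e+04 = 4.598e+06 Pa.
ΔP = 4.598e+06 Pa = 46.0 bar.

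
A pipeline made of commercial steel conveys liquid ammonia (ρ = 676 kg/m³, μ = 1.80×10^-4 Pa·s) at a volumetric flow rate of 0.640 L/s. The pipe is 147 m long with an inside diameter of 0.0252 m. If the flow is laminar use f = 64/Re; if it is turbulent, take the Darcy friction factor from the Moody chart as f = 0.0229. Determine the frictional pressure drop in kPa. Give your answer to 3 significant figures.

Q = 0.640 L/s = 0.640/1000 = 0.00064 m³/s.
Cross-sectional area A = πD²/4 = π(0.0252)²/4 = 0.0004988 m²; mean velocity V = Q/A = 0.00064/0.0004988 = 1.283 m/s.
Reynolds number Re = ρVD/μ = 676 · 1.283 · 0.0252 / 0.00018 = 1.214e+05.
Re > 4000 → turbulent; use the Moody-chart value f = 0.0229.
Darcy-Weisbach: ΔP = f(L/D)(ρV²/2) = 0.0229·(147/0.0252)·(676·1.283²/2) = 0.0229·5833·556.5 = 7.434e+04 Pa.
ΔP = 7.434e+04 Pa = 74.3 kPa.

ΔP ≈ 74.3 kPa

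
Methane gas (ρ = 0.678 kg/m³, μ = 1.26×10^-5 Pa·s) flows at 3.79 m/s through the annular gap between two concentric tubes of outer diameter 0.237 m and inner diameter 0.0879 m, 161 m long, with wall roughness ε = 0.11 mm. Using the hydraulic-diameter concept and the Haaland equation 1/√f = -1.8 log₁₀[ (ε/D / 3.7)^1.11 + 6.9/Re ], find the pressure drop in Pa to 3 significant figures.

ΔP ≈ 131 Pa

Hydraulic diameter D_h = 4A/P = D_o - D_i = 0.237 - 0.0879 = 0.1491 m.
Re = ρVD_h/μ = 0.678·3.79·0.1491/1.26e-05 = 3.041e+04.
ε/D_h = 0.00011/0.1491 = 0.000738; Haaland gives 1/√f = -1.8 log₁₀[7.81e-05+0.000227] = 6.328, so f = 0.02497.
ΔP = f(L/D_h)(ρV²/2) = 0.02497·161/0.1491·4.869 = 131.3 Pa.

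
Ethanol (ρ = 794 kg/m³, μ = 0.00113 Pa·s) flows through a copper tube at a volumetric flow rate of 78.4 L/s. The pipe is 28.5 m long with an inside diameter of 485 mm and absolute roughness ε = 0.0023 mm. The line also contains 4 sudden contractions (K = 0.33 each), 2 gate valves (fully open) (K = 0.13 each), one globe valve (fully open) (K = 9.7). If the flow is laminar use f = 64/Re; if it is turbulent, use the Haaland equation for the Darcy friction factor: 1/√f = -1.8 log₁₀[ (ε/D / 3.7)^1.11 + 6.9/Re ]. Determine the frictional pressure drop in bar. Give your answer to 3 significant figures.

Q = 78.4 L/s = 78.4/1000 = 0.0784 m³/s.
Cross-sectional area A = πD²/4 = π(0.485)²/4 = 0.1847 m²; mean velocity V = Q/A = 0.0784/0.1847 = 0.4244 m/s.
Reynolds number Re = ρVD/μ = 794 · 0.4244 · 0.485 / 0.00113 = 1.446e+05.
Re > 4000 → turbulent. Relative roughness ε/D = 2.3e-06/0.485 = 4.74e-06. Haaland: 1/√f = -1.8 log₁₀[(4.74e-06/3.7)^1.11 + 6.9/1.446e+05] = -1.8 log₁₀[2.88e-07 + 4.77e-05] = 7.774, so f = 0.01655.
Total minor-loss coefficient ΣK = 4·0.33 + 2·0.13 + 1·9.7 = 11.3.
ΔP = [f·L/D + ΣK]·(ρV²/2) = [0.01655·28.5/0.485 + 11.3]·(794·0.4244²/2) = [0.9724 + 11.3]·71.5 = 876 Pa.
ΔP = 876 Pa = 0.00876 bar.

ΔP ≈ 0.00876 bar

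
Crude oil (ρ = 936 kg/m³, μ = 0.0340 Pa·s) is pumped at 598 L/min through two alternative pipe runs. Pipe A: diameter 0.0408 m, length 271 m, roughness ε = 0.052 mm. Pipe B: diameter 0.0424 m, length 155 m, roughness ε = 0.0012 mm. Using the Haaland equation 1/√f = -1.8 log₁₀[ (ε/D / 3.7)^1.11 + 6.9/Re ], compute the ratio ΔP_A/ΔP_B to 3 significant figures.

ΔP_A/ΔP_B ≈ 2.19

Pipe A: V = Q/A = 0.009967/0.001307 = 7.623 m/s; Re = 8562; ε/D = 0.00127; Haaland → f = 0.03378; ΔP_A = f(L/D)(ρV²/2) = 6.103e+06 Pa.
Pipe B: V = Q/A = 0.009967/0.001412 = 7.059 m/s; Re = 8239; ε/D = 2.83e-05; Haaland → f = 0.03262; ΔP_B = f(L/D)(ρV²/2) = 2.781e+06 Pa.
ΔP_A/ΔP_B = 6.103e+06/2.781e+06 = 2.19.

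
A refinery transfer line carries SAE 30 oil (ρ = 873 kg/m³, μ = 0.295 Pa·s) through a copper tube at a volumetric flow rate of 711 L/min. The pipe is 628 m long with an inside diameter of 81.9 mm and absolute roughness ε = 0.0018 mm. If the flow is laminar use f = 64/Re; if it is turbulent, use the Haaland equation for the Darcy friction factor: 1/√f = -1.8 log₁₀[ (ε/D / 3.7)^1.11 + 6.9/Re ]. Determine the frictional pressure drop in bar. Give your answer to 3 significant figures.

Q = 711 L/min = 711/60000 = 0.01185 m³/s.
Cross-sectional area A = πD²/4 = π(0.0819)²/4 = 0.005268 m²; mean velocity V = Q/A = 0.01185/0.005268 = 2.249 m/s.
Reynolds number Re = ρVD/μ = 873 · 2.249 · 0.0819 / 0.295 = 545.2.
Re < 2300 → laminar flow, so f = 64/Re = 64/545.2 = 0.1174 (the turbulent correlation is not needed).
Darcy-Weisbach: ΔP = f(L/D)(ρV²/2) = 0.1174·(628/0.0819)·(873·2.249²/2) = 0.1174·7668·2209 = 1.988e+06 Pa.
ΔP = 1.988e+06 Pa = 19.9 bar.

ΔP ≈ 19.9 bar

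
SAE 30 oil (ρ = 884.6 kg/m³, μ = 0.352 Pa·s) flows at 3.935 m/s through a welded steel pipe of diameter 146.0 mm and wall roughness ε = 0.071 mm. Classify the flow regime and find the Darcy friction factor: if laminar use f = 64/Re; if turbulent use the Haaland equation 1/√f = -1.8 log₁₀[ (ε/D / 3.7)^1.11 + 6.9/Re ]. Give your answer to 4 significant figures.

f ≈ 0.04433

Re = ρVD/μ = 884.6·3.935·0.146/0.352 = 1444.
Re < 2300 → laminar, so f = 64/Re = 0.04433 (roughness is irrelevant in laminar flow).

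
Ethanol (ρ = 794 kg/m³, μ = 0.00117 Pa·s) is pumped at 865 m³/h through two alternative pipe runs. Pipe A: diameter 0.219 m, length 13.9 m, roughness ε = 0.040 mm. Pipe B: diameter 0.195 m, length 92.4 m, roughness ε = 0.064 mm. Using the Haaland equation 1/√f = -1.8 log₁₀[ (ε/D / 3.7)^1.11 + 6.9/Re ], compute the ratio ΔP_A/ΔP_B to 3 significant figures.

ΔP_A/ΔP_B ≈ 0.0769

Pipe A: V = Q/A = 0.2403/0.03767 = 6.379 m/s; Re = 9.48e+05; ε/D = 0.000183; Haaland → f = 0.01445; ΔP_A = f(L/D)(ρV²/2) = 1.481e+04 Pa.
Pipe B: V = Q/A = 0.2403/0.02986 = 8.046 m/s; Re = 1.065e+06; ε/D = 0.000328; Haaland → f = 0.01582; ΔP_B = f(L/D)(ρV²/2) = 1.926e+05 Pa.
ΔP_A/ΔP_B = 1.481e+04/1.926e+05 = 0.0769.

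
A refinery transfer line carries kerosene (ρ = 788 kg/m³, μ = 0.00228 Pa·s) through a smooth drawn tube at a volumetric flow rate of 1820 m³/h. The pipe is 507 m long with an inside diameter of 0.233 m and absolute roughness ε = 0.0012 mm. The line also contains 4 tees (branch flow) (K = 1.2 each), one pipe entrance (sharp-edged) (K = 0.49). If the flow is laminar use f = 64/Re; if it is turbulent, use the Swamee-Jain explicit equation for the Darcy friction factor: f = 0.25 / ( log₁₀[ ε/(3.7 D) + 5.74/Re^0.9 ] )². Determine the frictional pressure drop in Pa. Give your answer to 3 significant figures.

Q = 1820 m³/h = 1820/3600 = 0.5056 m³/s.
Cross-sectional area A = πD²/4 = π(0.233)²/4 = 0.04264 m²; mean velocity V = Q/A = 0.5056/0.04264 = 11.86 m/s.
Reynolds number Re = ρVD/μ = 788 · 11.86 · 0.233 / 0.00228 = 9.548e+05.
Re > 4000 → turbulent. Relative roughness ε/D = 1.2e-06/0.233 = 5.15e-06. Swamee-Jain: f = 0.25/(log₁₀[5.15e-06/3.7 + 5.74/9.548e+05^0.9])² = 0.25/(log₁₀[1.39e-06 + 2.38e-05])² = 0.25/(-4.598)² = 0.01182.
Total minor-loss coefficient ΣK = 4·1.2 + 1·0.49 = 5.29.
ΔP = [f·L/D + ΣK]·(ρV²/2) = [0.01182·507/0.233 + 5.29]·(788·11.86²/2) = [25.73 + 5.29]·5.539e+04 = 1.718e+06 Pa.

ΔP ≈ 1.72×10^6 Pa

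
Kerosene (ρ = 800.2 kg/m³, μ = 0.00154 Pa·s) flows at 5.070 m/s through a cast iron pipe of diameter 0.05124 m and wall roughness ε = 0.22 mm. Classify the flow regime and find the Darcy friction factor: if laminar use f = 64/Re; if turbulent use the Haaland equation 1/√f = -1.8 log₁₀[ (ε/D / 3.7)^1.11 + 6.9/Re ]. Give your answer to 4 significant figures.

f ≈ 0.02977

Re = ρVD/μ = 800.2·5.07·0.05124/0.00154 = 1.35e+05.
Re > 4000 → turbulent. ε/D = 0.00022/0.05124 = 0.00429; Haaland: 1/√f = -1.8 log₁₀[0.000552 + 5.11e-05] = 5.796, so f = 0.02977.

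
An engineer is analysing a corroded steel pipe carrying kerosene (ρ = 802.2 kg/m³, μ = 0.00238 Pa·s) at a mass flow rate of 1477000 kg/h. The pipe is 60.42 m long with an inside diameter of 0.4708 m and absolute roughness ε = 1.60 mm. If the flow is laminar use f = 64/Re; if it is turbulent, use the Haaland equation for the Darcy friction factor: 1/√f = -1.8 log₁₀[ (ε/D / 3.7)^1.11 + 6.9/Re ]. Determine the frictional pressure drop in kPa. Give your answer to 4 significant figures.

ṁ = 1477000 kg/h = 1477000/3600 = 410.3 kg/s.
A = πD²/4 = π(0.4708)²/4 = 0.1741 m²; mean velocity V = ṁ/(ρA) = 410.3/(802.2 · 0.1741) = 2.938 m/s.
Reynolds number Re = ρVD/μ = 802.2 · 2.938 · 0.4708 / 0.00238 = 4.662e+05.
Re > 4000 → turbulent. Relative roughness ε/D = 0.0016/0.4708 = 0.0034. Haaland: 1/√f = -1.8 log₁₀[(0.0034/3.7)^1.11 + 6.9/4.662e+05] = -1.8 log₁₀[0.000426 + 1.48e-05] = 6.041, so f = 0.0274.
Darcy-Weisbach: ΔP = f(L/D)(ρV²/2) = 0.0274·(60.42/0.4708)·(802.2·2.938²/2) = 0.0274·128.3·3462 = 1.217e+04 Pa.
ΔP = 1.217e+04 Pa = 12.17 kPa.

ΔP ≈ 12.17 kPa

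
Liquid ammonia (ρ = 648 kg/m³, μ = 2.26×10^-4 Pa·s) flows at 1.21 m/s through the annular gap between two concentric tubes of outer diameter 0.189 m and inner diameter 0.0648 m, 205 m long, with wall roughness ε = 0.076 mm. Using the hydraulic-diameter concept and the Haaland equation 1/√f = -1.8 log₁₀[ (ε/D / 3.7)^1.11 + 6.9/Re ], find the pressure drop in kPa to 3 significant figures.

Hydraulic diameter D_h = 4A/P = D_o - D_i = 0.189 - 0.0648 = 0.1242 m.
Re = ρVD_h/μ = 648·1.21·0.1242/0.000226 = 4.309e+05.
ε/D_h = 7.6e-05/0.1242 = 0.000612; Haaland gives 1/√f = -1.8 log₁₀[6.35e-05+1.6e-05] = 7.38, so f = 0.01836.
ΔP = f(L/D_h)(ρV²/2) = 0.01836·205/0.1242·474.4 = 1.438e+04 Pa.
ΔP = 14.4 kPa.

ΔP ≈ 14.4 kPa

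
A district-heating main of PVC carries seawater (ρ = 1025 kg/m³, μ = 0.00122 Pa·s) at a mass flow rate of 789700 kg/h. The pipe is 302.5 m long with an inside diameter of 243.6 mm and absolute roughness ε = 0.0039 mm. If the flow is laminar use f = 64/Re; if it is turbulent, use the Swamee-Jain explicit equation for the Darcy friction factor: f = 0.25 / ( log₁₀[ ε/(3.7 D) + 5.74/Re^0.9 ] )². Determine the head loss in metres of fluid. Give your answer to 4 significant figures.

ṁ = 789700 kg/h = 789700/3600 = 219.4 kg/s.
A = πD²/4 = π(0.2436)²/4 = 0.04661 m²; mean velocity V = ṁ/(ρA) = 219.4/(1025 · 0.04661) = 4.592 m/s.
Reynolds number Re = ρVD/μ = 1025 · 4.592 · 0.2436 / 0.00122 = 9.398e+05.
Re > 4000 → turbulent. Relative roughness ε/D = 3.9e-06/0.2436 = 1.6e-05. Swamee-Jain: f = 0.25/(log₁₀[1.6e-05/3.7 + 5.74/9.398e+05^0.9])² = 0.25/(log₁₀[4.33e-06 + 2.42e-05])² = 0.25/(-4.545)² = 0.0121.
Darcy-Weisbach: ΔP = f(L/D)(ρV²/2) = 0.0121·(302.5/0.2436)·(1025·4.592²/2) = 0.0121·1242·1.081e+04 = 1.624e+05 Pa.
Head loss h_f = ΔP/(ρg) = 1.624e+05/(1025·9.81) = 16.15 m.

h_f ≈ 16.15 m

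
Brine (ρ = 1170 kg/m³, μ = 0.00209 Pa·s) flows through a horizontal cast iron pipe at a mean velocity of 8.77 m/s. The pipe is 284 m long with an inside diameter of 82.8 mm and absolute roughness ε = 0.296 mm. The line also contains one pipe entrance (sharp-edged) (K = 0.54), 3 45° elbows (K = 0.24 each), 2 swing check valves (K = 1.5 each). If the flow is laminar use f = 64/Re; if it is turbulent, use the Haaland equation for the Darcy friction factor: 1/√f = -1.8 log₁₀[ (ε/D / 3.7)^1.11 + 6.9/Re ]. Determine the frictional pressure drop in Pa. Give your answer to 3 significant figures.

ΔP ≈ 4.49×10^6 Pa

Reynolds number Re = ρVD/μ = 1170 · 8.77 · 0.0828 / 0.00209 = 4.065e+05.
Re > 4000 → turbulent. Relative roughness ε/D = 0.000296/0.0828 = 0.00357. Haaland: 1/√f = -1.8 log₁₀[(0.00357/3.7)^1.11 + 6.9/4.065e+05] = -1.8 log₁₀[0.00045 + 1.7e-05] = 5.995, so f = 0.02782.
Total minor-loss coefficient ΣK = 1·0.54 + 3·0.24 + 2·1.5 = 4.26.
ΔP = [f·L/D + ΣK]·(ρV²/2) = [0.02782·284/0.0828 + 4.26]·(1170·8.77²/2) = [95.44 + 4.26]·4.499e+04 = 4.486e+06 Pa.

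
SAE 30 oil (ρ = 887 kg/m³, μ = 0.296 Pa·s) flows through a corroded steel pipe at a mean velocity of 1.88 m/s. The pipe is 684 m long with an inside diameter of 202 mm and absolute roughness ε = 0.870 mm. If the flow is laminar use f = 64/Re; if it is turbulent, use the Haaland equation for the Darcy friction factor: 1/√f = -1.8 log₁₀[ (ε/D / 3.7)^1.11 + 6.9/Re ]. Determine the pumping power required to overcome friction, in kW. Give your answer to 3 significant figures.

Reynolds number Re = ρVD/μ = 887 · 1.88 · 0.202 / 0.296 = 1138.
Re < 2300 → laminar flow, so f = 64/Re = 64/1138 = 0.05624 (the turbulent correlation is not needed).
Darcy-Weisbach: ΔP = f(L/D)(ρV²/2) = 0.05624·(684/0.202)·(887·1.88²/2) = 0.05624·3386·1568 = 2.985e+05 Pa.
Q = V·A = 1.88·0.03205 = 0.06025 m³/s.
Pumping power P = QΔP = 0.06025·2.985e+05 = 17980 W = 18.0 kW.

P ≈ 18.0 kW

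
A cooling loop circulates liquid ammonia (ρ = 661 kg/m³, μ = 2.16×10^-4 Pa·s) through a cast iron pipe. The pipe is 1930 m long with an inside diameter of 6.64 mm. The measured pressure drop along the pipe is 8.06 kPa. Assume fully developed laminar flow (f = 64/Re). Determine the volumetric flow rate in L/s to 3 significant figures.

Q ≈ 9.22×10^-4 L/s

For laminar flow, f = 64/Re with Re = ρVD/μ, so Darcy-Weisbach reduces to ΔP = 32μLV/D². Solving for V: V = ΔP·D²/(32μL) = 8060·(0.00664)²/(32·0.000216·1930) = 0.02664 m/s.
Check: Re = ρVD/μ = 661·0.02664·0.00664/0.000216 = 541.3 < 2300, so the laminar assumption holds.
Q = V·A = 0.02664·(π/4·0.00664²) = 9.224e-07 m³/s = 9.22×10^-4 L/s.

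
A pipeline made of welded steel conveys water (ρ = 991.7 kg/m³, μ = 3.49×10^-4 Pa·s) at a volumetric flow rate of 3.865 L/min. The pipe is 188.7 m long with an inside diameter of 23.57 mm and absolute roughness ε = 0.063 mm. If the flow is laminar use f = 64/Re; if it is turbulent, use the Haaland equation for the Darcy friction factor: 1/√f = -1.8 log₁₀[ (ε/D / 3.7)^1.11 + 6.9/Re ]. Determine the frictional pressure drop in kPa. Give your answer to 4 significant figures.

Q = 3.865 L/min = 3.865/60000 = 6.442e-05 m³/s.
Cross-sectional area A = πD²/4 = π(0.02357)²/4 = 0.0004363 m²; mean velocity V = Q/A = 6.442e-05/0.0004363 = 0.1476 m/s.
Reynolds number Re = ρVD/μ = 991.7 · 0.1476 · 0.02357 / 0.000349 = 9888.
Re > 4000 → turbulent. Relative roughness ε/D = 6.3e-05/0.02357 = 0.00267. Haaland: 1/√f = -1.8 log₁₀[(0.00267/3.7)^1.11 + 6.9/9888] = -1.8 log₁₀[0.000326 + 0.000698] = 5.382, so f = 0.03453.
Darcy-Weisbach: ΔP = f(L/D)(ρV²/2) = 0.03453·(188.7/0.02357)·(991.7·0.1476²/2) = 0.03453·8006·10.81 = 2988 Pa.
ΔP = 2988 Pa = 2.988 kPa.

ΔP ≈ 2.988 kPa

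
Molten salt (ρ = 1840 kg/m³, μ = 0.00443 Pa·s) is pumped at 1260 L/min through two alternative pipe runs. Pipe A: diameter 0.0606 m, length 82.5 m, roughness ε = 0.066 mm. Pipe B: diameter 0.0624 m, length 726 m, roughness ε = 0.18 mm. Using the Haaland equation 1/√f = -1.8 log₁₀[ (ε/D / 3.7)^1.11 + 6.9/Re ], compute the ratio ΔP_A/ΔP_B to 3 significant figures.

Pipe A: V = Q/A = 0.021/0.002884 = 7.281 m/s; Re = 1.833e+05; ε/D = 0.00109; Haaland → f = 0.02136; ΔP_A = f(L/D)(ρV²/2) = 1.418e+06 Pa.
Pipe B: V = Q/A = 0.021/0.003058 = 6.867 m/s; Re = 1.78e+05; ε/D = 0.00288; Haaland → f = 0.02662; ΔP_B = f(L/D)(ρV²/2) = 1.344e+07 Pa.
ΔP_A/ΔP_B = 1.418e+06/1.344e+07 = 0.106.

ΔP_A/ΔP_B ≈ 0.106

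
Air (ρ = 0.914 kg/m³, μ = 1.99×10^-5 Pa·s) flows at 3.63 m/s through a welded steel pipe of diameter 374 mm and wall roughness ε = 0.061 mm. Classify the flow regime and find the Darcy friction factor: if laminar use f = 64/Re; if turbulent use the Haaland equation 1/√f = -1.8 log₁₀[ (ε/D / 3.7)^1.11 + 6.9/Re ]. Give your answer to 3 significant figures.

f ≈ 0.0203

Re = ρVD/μ = 0.914·3.63·0.374/1.99e-05 = 6.236e+04.
Re > 4000 → turbulent. ε/D = 6.1e-05/0.374 = 0.000163; Haaland: 1/√f = -1.8 log₁₀[1.46e-05 + 0.000111] = 7.024, so f = 0.02027.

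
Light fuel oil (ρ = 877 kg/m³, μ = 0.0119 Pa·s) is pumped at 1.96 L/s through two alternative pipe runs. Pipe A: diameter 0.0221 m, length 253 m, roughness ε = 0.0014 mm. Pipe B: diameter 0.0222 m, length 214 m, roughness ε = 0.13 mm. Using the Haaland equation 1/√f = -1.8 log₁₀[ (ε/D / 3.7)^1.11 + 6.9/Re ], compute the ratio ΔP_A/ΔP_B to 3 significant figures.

Pipe A: V = Q/A = 0.00196/0.0003836 = 5.11 m/s; Re = 8322; ε/D = 6.33e-05; Haaland → f = 0.03256; ΔP_A = f(L/D)(ρV²/2) = 4.268e+06 Pa.
Pipe B: V = Q/A = 0.00196/0.0003871 = 5.064 m/s; Re = 8284; ε/D = 0.00586; Haaland → f = 0.03957; ΔP_B = f(L/D)(ρV²/2) = 4.289e+06 Pa.
ΔP_A/ΔP_B = 4.268e+06/4.289e+06 = 0.995.

ΔP_A/ΔP_B ≈ 0.995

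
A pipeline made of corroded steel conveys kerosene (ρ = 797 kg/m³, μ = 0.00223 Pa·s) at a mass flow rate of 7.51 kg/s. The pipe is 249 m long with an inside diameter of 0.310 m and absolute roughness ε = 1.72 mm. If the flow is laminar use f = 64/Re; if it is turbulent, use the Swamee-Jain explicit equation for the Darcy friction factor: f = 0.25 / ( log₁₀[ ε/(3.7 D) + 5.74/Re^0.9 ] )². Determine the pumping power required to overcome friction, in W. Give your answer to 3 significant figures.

P ≈ 1.75 W

A = πD²/4 = π(0.31)²/4 = 0.07548 m²; mean velocity V = ṁ/(ρA) = 7.51/(797 · 0.07548) = 0.1248 m/s.
Reynolds number Re = ρVD/μ = 797 · 0.1248 · 0.31 / 0.00223 = 1.383e+04.
Re > 4000 → turbulent. Relative roughness ε/D = 0.00172/0.31 = 0.00555. Swamee-Jain: f = 0.25/(log₁₀[0.00555/3.7 + 5.74/1.383e+04^0.9])² = 0.25/(log₁₀[0.0015 + 0.00108])² = 0.25/(-2.589)² = 0.0373.
Darcy-Weisbach: ΔP = f(L/D)(ρV²/2) = 0.0373·(249/0.31)·(797·0.1248²/2) = 0.0373·803.2·6.211 = 186.1 Pa.
Q = ṁ/ρ = 7.51/797 = 0.009423 m³/s.
Pumping power P = QΔP = 0.009423·186.1 = 1.753 W = 1.75 W.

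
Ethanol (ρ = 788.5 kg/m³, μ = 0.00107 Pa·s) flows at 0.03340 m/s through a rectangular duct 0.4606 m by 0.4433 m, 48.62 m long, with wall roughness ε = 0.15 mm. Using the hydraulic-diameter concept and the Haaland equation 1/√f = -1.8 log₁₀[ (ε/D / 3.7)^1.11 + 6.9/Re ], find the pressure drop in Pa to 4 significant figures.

ΔP ≈ 1.440 Pa

Hydraulic diameter D_h = 4A/P = 4·(0.4606·0.4433)/(2·(0.4606+0.4433)) = 0.8167/1.808 = 0.4518 m.
Re = ρVD_h/μ = 788.5·0.0334·0.4518/0.00107 = 1.112e+04.
ε/D_h = 0.00015/0.4518 = 0.000332; Haaland gives 1/√f = -1.8 log₁₀[3.22e-05+0.000621] = 5.734, so f = 0.03042.
ΔP = f(L/D_h)(ρV²/2) = 0.03042·48.62/0.4518·0.4398 = 1.44 Pa.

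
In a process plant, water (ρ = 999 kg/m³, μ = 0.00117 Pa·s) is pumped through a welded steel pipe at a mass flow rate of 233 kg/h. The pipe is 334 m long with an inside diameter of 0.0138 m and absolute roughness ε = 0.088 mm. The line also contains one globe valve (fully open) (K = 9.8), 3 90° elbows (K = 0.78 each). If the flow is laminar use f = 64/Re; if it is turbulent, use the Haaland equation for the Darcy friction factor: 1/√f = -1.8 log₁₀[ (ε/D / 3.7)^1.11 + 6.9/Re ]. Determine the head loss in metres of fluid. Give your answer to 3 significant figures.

h_f ≈ 10.2 m

ṁ = 233 kg/h = 233/3600 = 0.06472 kg/s.
A = πD²/4 = π(0.0138)²/4 = 0.0001496 m²; mean velocity V = ṁ/(ρA) = 0.06472/(999 · 0.0001496) = 0.4332 m/s.
Reynolds number Re = ρVD/μ = 999 · 0.4332 · 0.0138 / 0.00117 = 5104.
Re > 4000 → turbulent. Relative roughness ε/D = 8.8e-05/0.0138 = 0.00638. Haaland: 1/√f = -1.8 log₁₀[(0.00638/3.7)^1.11 + 6.9/5104] = -1.8 log₁₀[0.000856 + 0.00135] = 4.781, so f = 0.04375.
Total minor-loss coefficient ΣK = 1·9.8 + 3·0.78 = 12.1.
ΔP = [f·L/D + ΣK]·(ρV²/2) = [0.04375·334/0.0138 + 12.1]·(999·0.4332²/2) = [1059 + 12.1]·93.72 = 1.004e+05 Pa.
Head loss h_f = ΔP/(ρg) = 1.004e+05/(999·9.81) = 10.2 m.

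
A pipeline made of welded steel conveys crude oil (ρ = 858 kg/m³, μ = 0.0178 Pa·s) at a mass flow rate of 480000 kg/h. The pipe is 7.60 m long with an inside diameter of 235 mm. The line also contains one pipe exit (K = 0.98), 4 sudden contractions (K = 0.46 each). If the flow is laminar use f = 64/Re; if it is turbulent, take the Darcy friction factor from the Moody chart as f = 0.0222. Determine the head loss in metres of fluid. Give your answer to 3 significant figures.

ṁ = 480000 kg/h = 480000/3600 = 133.3 kg/s.
A = πD²/4 = π(0.235)²/4 = 0.04337 m²; mean velocity V = ṁ/(ρA) = 133.3/(858 · 0.04337) = 3.583 m/s.
Reynolds number Re = ρVD/μ = 858 · 3.583 · 0.235 / 0.0178 = 4.058e+04.
Re > 4000 → turbulent; use the Moody-chart value f = 0.0222.
Total minor-loss coefficient ΣK = 1·0.98 + 4·0.46 = 2.82.
ΔP = [f·L/D + ΣK]·(ρV²/2) = [0.0222·7.6/0.235 + 2.82]·(858·3.583²/2) = [0.718 + 2.82]·5507 = 1.948e+04 Pa.
Head loss h_f = ΔP/(ρg) = 1.948e+04/(858·9.81) = 2.31 m.

h_f ≈ 2.31 m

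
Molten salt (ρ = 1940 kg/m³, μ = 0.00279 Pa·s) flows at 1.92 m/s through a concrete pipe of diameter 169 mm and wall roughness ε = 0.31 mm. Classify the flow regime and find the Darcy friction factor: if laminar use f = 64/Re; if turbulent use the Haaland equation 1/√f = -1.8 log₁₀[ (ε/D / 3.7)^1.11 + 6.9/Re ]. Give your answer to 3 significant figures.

Re = ρVD/μ = 1940·1.92·0.169/0.00279 = 2.256e+05.
Re > 4000 → turbulent. ε/D = 0.00031/0.169 = 0.00183; Haaland: 1/√f = -1.8 log₁₀[0.000215 + 3.06e-05] = 6.499, so f = 0.02368.

f ≈ 0.0237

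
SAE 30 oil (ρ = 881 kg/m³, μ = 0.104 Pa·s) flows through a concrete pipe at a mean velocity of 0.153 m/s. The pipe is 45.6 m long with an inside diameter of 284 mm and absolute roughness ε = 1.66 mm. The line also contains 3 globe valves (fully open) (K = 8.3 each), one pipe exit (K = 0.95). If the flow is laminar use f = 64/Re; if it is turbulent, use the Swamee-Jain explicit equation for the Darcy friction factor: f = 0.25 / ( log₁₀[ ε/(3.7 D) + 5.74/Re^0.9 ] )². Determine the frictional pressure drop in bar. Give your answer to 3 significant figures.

Reynolds number Re = ρVD/μ = 881 · 0.153 · 0.284 / 0.104 = 368.1.
Re < 2300 → laminar flow, so f = 64/Re = 64/368.1 = 0.1739 (the turbulent correlation is not needed).
Total minor-loss coefficient ΣK = 3·8.3 + 1·0.95 = 25.9.
ΔP = [f·L/D + ΣK]·(ρV²/2) = [0.1739·45.6/0.284 + 25.9]·(881·0.153²/2) = [27.92 + 25.9]·10.31 = 554.4 Pa.
ΔP = 554.4 Pa = 0.00554 bar.

ΔP ≈ 0.00554 bar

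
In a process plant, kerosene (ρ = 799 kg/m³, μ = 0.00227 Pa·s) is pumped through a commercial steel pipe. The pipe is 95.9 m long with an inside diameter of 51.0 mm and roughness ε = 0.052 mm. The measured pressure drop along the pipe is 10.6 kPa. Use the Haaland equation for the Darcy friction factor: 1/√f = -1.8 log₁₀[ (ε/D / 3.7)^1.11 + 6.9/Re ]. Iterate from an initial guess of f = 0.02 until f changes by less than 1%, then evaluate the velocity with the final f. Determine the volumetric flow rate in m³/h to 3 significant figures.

Q ≈ 4.98 m³/h

Rearranging Darcy-Weisbach: V = √(2·ΔP·D/(f·L·ρ)). With ε/D = 5.2e-05/0.051 = 0.00102, iterate starting from f = 0.02:
  f = 0.02 → V = √(2·1.06e+04·0.051/(0.02·95.9·799)) = 0.84 m/s; Re = ρVD/μ = 1.508e+04; f → 0.02932
  f = 0.02932 → V = 0.6937 m/s; Re = 1.245e+04; f → 0.03059
  f = 0.03059 → V = 0.6792 m/s; Re = 1.219e+04; f → 0.03074
Converged (Δf/f < 1%). With the final f = 0.03074: V = √(2·1.06e+04·0.051/(0.03074·95.9·799)) = 0.6776 m/s.
Q = V·A = 0.6776·(π/4·0.051²) = 0.001384 m³/s = 4.98 m³/h.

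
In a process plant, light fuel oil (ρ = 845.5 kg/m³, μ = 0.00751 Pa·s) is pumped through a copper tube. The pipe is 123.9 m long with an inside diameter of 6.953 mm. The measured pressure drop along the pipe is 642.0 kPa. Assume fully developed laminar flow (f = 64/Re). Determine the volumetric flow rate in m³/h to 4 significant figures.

For laminar flow, f = 64/Re with Re = ρVD/μ, so Darcy-Weisbach reduces to ΔP = 32μLV/D². Solving for V: V = ΔP·D²/(32μL) = 6.42e+05·(0.006953)²/(32·0.00751·123.9) = 1.042 m/s.
Check: Re = ρVD/μ = 845.5·1.042·0.006953/0.00751 = 816 < 2300, so the laminar assumption holds.
Q = V·A = 1.042·(π/4·0.006953²) = 3.958e-05 m³/s = 0.1425 m³/h.

Q ≈ 0.1425 m³/h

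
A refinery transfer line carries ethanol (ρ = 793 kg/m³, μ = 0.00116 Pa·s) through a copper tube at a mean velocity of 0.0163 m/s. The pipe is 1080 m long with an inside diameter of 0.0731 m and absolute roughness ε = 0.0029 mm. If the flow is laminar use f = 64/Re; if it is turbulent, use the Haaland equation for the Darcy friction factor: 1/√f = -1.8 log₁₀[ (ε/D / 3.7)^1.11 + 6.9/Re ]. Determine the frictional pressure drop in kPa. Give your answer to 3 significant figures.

ΔP ≈ 0.122 kPa

Reynolds number Re = ρVD/μ = 793 · 0.0163 · 0.0731 / 0.00116 = 814.6.
Re < 2300 → laminar flow, so f = 64/Re = 64/814.6 = 0.07857 (the turbulent correlation is not needed).
Darcy-Weisbach: ΔP = f(L/D)(ρV²/2) = 0.07857·(1080/0.0731)·(793·0.0163²/2) = 0.07857·1.477e+04·0.1053 = 122.3 Pa.
ΔP = 122.3 Pa = 0.122 kPa.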